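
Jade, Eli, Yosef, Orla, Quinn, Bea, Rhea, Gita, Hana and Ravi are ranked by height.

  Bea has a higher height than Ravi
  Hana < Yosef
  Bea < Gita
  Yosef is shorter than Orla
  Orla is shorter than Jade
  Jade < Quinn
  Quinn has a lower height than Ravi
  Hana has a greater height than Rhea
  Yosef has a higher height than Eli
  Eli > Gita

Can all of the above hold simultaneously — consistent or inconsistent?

Chaining the given relations yields Yosef < Orla < Jade < Quinn < Ravi < Bea < Gita < Eli, so Yosef < Eli. But one relation states Eli < Yosef. These cannot both hold.

inconsistent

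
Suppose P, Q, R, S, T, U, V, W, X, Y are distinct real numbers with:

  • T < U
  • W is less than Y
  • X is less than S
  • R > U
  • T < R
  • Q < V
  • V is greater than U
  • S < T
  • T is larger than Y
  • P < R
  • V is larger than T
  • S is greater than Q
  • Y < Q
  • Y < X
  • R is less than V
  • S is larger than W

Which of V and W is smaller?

W < Y and Y < X give W < X.
Then X < S extends the chain to S.
With S < T: W < Y < X < S < T.
Then T < U extends the chain to U.
With U < R: W < Y < X < S < T < U < R.
With R < V: W < Y < X < S < T < U < R < V.
So W < V; W is the smaller of the two.

W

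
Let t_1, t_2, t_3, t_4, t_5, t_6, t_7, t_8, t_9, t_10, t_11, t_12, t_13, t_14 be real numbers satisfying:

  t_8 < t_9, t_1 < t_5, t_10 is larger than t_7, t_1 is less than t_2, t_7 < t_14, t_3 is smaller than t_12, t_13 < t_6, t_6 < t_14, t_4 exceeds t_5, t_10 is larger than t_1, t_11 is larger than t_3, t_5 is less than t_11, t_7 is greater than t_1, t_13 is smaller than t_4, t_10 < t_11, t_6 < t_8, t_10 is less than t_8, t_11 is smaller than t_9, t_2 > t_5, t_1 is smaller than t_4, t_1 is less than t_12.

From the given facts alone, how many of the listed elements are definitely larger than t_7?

5

The elements the relations force above t_7 are t_14, t_10, t_11, t_8, t_9 — no chain reaches any other.
That is 5.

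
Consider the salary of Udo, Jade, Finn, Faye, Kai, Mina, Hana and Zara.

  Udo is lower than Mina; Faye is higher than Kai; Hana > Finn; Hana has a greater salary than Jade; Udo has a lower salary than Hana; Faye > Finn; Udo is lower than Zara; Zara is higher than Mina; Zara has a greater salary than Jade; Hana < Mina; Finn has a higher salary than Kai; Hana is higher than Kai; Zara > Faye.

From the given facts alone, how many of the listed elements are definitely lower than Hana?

The elements the relations force below Hana are Jade, Kai, Finn, Udo — no chain reaches any other.
That is 4.

4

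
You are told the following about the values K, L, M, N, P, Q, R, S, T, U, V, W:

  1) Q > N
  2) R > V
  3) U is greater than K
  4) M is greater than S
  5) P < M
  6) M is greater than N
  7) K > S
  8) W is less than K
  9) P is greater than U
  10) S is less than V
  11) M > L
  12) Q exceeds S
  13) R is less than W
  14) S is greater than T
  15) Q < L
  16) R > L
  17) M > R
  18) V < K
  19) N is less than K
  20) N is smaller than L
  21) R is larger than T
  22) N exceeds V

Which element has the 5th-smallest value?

Q

Chaining the given pairs: T < S < V < N < Q < L < R < W < K < U < P < M.
The 5th smallest is Q.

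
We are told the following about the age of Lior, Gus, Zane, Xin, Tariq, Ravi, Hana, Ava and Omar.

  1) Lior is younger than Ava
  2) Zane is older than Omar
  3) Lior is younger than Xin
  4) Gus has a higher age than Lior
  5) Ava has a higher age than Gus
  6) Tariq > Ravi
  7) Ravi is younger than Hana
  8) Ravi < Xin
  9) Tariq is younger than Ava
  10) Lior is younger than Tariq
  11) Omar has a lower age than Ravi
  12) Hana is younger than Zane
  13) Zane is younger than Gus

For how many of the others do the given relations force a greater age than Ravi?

Directly above Ravi: Hana, Tariq, Xin.
One step further: Zane, Ava (5 so far).
One step further: Gus (6 so far).
Nothing else is reachable above Ravi; 6 in all.

6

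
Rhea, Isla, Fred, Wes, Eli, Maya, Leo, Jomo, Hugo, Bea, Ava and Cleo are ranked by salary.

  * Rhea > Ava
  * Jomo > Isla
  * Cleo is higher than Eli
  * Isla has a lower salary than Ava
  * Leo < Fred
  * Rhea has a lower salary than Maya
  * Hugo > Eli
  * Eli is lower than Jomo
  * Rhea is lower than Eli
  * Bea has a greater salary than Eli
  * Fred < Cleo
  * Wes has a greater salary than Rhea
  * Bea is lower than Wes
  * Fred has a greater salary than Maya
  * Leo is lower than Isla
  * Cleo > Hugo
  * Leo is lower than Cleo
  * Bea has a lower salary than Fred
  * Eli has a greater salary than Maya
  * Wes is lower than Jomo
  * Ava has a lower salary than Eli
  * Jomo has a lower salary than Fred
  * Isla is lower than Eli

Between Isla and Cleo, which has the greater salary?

Cleo

Following the relations from Isla: Isla < Ava < Rhea < Maya < Eli < Bea < Wes < Jomo < Fred < Cleo.
So Isla < Cleo; Cleo is the higher of the two.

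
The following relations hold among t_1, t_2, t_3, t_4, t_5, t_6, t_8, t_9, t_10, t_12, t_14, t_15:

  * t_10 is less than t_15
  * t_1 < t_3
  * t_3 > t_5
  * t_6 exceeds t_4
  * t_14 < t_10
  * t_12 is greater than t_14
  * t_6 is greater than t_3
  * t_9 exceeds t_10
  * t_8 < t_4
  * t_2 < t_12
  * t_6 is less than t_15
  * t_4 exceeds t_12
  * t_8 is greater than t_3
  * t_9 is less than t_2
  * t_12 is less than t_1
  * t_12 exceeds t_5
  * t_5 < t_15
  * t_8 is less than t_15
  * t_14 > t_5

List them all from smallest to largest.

t_5 < t_14 < t_10 < t_9 < t_2 < t_12 < t_1 < t_3 < t_8 < t_4 < t_6 < t_15

Each adjacent pair is fixed by a given relation: t_5 < t_14; t_14 < t_10; t_10 < t_9; t_9 < t_2; t_2 < t_12; t_12 < t_1; t_1 < t_3; t_3 < t_8; t_8 < t_4; t_4 < t_6; t_6 < t_15. Chaining them end to end gives the full order.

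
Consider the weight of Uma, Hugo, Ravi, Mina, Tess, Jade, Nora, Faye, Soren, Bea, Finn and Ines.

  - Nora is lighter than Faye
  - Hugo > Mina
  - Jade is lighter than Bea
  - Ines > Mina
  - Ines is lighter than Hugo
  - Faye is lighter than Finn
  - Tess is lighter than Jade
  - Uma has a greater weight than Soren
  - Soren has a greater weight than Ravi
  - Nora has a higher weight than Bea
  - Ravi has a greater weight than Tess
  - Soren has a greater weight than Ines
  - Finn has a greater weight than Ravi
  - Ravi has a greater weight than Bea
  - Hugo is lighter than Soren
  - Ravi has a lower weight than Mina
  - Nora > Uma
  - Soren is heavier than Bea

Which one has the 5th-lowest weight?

Mina

The consecutive relations fix a unique order: Tess < Jade < Bea < Ravi < Mina < Ines < Hugo < Soren < Uma < Nora < Faye < Finn.
The 5th smallest is Mina.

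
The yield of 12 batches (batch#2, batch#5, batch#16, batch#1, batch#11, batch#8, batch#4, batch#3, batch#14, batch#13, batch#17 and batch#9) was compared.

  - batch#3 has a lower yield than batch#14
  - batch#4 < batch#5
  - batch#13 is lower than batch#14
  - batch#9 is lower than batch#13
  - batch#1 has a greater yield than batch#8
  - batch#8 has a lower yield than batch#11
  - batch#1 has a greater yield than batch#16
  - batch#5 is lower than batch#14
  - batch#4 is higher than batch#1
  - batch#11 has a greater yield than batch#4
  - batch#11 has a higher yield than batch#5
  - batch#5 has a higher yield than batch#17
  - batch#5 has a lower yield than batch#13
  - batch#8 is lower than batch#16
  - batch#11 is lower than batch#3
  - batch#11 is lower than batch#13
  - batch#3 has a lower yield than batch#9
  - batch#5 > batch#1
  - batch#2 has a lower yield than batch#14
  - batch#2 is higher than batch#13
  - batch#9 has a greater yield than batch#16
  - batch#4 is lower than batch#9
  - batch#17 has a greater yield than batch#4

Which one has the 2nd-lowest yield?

batch#16

Piecing the relations together gives one ordering: batch#8 < batch#16 < batch#1 < batch#4 < batch#17 < batch#5 < batch#11 < batch#3 < batch#9 < batch#13 < batch#2 < batch#14.
The 2nd smallest is batch#16.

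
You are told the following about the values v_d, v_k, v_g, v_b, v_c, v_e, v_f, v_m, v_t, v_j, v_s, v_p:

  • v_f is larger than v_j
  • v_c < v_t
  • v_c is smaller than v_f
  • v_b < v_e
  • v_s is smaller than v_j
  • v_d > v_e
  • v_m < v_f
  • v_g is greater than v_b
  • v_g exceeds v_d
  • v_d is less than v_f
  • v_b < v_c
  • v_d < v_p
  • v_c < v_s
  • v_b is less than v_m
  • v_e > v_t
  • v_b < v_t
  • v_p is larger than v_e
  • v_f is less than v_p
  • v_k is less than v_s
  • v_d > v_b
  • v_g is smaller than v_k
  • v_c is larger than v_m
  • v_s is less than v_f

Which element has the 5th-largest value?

Piecing the relations together gives one ordering: v_b < v_m < v_c < v_t < v_e < v_d < v_g < v_k < v_s < v_j < v_f < v_p.
Counting 5 from the largest end gives v_k.

v_k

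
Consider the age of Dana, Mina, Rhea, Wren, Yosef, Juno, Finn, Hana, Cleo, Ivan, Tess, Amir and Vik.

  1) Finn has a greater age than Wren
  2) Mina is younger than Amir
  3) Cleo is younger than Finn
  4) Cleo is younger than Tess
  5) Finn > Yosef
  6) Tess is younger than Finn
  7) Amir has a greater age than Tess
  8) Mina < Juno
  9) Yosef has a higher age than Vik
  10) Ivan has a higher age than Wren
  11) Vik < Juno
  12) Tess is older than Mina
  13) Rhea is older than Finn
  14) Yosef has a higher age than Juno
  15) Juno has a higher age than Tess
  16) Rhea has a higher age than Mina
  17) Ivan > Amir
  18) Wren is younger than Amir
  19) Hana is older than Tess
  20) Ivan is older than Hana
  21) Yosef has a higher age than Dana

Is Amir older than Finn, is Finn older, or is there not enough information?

undetermined

Following every chain through Amir: above Amir we get Ivan; below Amir we get Wren, Mina, Cleo, Tess.
Finn is not reached, and no chain runs the other way from Finn to Amir.
So the given relations leave the order of Amir and Finn undetermined.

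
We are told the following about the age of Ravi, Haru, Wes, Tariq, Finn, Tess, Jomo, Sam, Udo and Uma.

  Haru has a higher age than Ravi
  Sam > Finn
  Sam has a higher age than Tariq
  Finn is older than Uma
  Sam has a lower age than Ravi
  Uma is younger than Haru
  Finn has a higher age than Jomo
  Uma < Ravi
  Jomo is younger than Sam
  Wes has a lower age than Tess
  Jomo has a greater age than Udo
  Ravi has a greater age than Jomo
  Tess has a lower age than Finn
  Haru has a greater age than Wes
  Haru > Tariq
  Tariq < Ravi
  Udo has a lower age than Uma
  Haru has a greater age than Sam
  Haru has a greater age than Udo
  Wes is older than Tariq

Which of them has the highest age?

Chaining downward from Haru: directly below it, Tariq, Udo, Wes, Uma, Sam, Ravi; then Jomo, Finn; then Tess.
That covers every other element, and nothing is given above Haru, so Haru is the highest age.

Haru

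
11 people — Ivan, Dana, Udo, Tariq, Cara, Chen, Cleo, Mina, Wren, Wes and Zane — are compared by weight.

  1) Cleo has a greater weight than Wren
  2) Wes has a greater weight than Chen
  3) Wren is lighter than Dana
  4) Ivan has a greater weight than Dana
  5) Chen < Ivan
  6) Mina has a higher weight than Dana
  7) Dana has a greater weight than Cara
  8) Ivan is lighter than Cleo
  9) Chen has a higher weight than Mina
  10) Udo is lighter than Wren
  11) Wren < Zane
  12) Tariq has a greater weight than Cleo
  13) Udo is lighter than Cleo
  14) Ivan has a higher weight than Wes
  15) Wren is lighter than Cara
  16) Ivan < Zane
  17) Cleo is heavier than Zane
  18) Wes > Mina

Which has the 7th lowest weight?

Wes

Piecing the relations together gives one ordering: Udo < Wren < Cara < Dana < Mina < Chen < Wes < Ivan < Zane < Cleo < Tariq.
Counting 7 from the smallest end gives Wes.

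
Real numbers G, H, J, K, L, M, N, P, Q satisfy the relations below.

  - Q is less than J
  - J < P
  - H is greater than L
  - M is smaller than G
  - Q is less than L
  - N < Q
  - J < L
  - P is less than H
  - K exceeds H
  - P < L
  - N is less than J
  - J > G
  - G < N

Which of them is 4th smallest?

Chaining the given pairs: M < G < N < Q < J < P < L < H < K.
The 4th smallest is Q.

Q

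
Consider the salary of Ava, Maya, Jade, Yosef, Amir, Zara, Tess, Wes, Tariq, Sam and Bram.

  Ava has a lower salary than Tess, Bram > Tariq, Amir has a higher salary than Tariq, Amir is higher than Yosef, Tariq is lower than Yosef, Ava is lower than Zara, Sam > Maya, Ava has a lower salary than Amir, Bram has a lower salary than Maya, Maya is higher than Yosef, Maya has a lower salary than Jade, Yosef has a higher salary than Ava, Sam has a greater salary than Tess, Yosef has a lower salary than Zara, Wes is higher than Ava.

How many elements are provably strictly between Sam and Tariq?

3

The relations place Tariq below Sam. An element lies strictly between them when it is forced above Tariq and also forced below Sam.
Above Tariq: {Bram, Yosef, Maya, Jade, Amir, Zara}. Below Sam: {Ava, Tess, Bram, Yosef, Maya}.
Intersection: {Bram, Yosef, Maya} — 3.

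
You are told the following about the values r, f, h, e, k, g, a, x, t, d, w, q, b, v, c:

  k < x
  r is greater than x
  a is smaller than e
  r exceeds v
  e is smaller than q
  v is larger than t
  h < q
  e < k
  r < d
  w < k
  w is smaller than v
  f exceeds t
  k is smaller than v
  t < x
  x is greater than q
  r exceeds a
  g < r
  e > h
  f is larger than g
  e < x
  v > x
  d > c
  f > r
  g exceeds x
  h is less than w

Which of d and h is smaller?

The relevant relations are h < q; q < x; x < v; v < r; r < d.
Together: h < q < x < v < r < d.
So h < d; h is the smaller of the two.

h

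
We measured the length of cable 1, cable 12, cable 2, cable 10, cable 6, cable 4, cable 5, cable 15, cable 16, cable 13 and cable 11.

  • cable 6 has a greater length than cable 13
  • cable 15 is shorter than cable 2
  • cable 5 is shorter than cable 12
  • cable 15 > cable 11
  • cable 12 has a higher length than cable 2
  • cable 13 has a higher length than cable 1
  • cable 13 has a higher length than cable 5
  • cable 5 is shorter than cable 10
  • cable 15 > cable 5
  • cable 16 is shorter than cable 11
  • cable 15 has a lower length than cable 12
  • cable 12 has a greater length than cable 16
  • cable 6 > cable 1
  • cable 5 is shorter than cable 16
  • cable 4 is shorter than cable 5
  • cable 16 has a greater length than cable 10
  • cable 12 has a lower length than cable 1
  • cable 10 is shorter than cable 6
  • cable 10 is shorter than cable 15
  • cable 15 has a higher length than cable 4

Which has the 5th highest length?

The consecutive relations fix a unique order: cable 4 < cable 5 < cable 10 < cable 16 < cable 11 < cable 15 < cable 2 < cable 12 < cable 1 < cable 13 < cable 6.
Counting 5 from the largest end gives cable 2.

cable 2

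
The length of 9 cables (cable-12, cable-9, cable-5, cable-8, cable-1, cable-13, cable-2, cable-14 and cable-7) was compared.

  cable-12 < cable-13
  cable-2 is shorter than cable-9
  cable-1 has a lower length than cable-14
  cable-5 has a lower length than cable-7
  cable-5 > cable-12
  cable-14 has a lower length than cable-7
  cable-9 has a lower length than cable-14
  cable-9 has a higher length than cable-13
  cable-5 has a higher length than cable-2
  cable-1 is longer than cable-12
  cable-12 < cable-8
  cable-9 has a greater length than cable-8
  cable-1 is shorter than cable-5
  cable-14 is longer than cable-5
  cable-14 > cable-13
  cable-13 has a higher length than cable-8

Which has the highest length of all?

cable-2 is not greatest since cable-2 < cable-9; cable-12 is not greatest since cable-12 < cable-1; cable-1 is not greatest since cable-1 < cable-14; cable-8 is not greatest since cable-8 < cable-13; cable-13 is not greatest since cable-13 < cable-9; cable-5 is not greatest since cable-5 < cable-7; cable-9 is not greatest since cable-9 < cable-14; cable-14 is not greatest since cable-14 < cable-7.
Only cable-7 has nothing above it, so cable-7 is the highest length.

cable-7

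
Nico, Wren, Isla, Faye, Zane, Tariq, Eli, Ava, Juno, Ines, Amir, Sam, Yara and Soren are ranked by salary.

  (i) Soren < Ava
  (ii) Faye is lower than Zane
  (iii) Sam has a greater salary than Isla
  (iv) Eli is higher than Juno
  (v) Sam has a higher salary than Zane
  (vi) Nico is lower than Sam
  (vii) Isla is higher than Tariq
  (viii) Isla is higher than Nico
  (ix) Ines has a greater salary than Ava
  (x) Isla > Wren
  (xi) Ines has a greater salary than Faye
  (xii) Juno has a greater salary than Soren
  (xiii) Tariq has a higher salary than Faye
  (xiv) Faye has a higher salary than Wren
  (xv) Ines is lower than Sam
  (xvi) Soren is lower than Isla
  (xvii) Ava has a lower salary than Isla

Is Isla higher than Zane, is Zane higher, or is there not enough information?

Following every chain through Zane: above Zane we get Sam; below Zane we get Wren, Faye.
Isla is not reached, and no chain runs the other way from Isla to Zane.
So the given relations leave the order of Zane and Isla undetermined.

undetermined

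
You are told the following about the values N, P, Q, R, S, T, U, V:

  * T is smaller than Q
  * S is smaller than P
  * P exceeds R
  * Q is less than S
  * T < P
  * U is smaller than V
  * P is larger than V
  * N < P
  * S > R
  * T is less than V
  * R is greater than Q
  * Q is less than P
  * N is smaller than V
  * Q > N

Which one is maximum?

P

Chaining downward from P: directly below it, T, N, Q, R, S, V; then U.
That covers every other element, and nothing is given above P, so P is the maximum.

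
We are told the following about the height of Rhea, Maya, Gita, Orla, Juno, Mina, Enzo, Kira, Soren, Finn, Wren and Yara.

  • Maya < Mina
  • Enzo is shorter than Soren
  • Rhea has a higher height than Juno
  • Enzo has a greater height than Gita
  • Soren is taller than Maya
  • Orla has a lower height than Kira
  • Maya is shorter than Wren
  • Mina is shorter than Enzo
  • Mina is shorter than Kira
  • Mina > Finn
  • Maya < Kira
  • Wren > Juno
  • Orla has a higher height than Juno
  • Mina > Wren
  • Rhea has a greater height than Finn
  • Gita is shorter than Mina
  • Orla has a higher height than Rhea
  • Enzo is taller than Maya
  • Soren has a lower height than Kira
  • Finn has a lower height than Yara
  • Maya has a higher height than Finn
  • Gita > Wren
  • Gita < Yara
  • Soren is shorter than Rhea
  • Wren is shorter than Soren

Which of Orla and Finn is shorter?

Finn

Finn < Maya and Maya < Wren give Finn < Wren.
With Wren < Gita: Finn < Maya < Wren < Gita.
Then Gita < Mina extends the chain to Mina.
With Mina < Enzo: Finn < Maya < Wren < Gita < Mina < Enzo.
Then Enzo < Soren extends the chain to Soren.
Then Soren < Rhea extends the chain to Rhea.
Then Rhea < Orla extends the chain to Orla.
So Finn < Orla; Finn is the shorter of the two.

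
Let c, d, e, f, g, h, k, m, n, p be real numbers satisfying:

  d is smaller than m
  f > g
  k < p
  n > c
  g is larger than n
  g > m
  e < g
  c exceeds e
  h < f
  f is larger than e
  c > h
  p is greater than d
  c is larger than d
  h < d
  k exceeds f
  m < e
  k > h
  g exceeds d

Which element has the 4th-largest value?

g

Piecing the relations together gives one ordering: h < d < m < e < c < n < g < f < k < p.
The 4th largest is g.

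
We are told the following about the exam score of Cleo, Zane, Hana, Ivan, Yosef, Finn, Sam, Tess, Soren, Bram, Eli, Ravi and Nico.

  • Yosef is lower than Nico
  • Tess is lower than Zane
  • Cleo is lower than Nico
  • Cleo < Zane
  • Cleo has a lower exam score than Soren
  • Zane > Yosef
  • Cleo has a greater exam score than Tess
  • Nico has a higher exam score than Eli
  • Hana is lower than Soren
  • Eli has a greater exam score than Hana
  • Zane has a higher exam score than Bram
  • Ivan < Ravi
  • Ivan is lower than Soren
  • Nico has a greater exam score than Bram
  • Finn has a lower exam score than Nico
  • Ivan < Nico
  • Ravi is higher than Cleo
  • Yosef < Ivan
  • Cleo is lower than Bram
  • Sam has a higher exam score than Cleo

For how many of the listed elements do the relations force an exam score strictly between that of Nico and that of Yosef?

1

Chaining upward from Yosef reaches: Ivan, Ravi, Zane, Soren.
Chaining downward from Nico reaches: Hana, Tess, Cleo, Eli, Finn, Ivan, Bram.
Strictly between Yosef and Nico are those in both lists: Ivan — 1 element.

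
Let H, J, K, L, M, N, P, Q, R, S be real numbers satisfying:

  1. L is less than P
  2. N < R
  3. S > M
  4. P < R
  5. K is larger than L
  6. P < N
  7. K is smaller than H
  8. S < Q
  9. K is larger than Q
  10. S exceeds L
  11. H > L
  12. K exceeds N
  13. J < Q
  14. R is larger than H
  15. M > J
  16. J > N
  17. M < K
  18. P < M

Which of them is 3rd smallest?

The consecutive relations fix a unique order: L < P < N < J < M < S < Q < K < H < R.
The 3rd smallest is N.

N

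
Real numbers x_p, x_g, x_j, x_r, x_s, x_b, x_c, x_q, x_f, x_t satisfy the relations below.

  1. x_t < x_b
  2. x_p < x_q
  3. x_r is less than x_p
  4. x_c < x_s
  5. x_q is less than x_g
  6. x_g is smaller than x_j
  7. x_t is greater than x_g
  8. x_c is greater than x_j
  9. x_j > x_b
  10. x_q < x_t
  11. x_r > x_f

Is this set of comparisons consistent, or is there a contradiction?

consistent

Every relation is compatible with x_f < x_r < x_p < x_q < x_g < x_t < x_b < x_j < x_c < x_s; the set is consistent.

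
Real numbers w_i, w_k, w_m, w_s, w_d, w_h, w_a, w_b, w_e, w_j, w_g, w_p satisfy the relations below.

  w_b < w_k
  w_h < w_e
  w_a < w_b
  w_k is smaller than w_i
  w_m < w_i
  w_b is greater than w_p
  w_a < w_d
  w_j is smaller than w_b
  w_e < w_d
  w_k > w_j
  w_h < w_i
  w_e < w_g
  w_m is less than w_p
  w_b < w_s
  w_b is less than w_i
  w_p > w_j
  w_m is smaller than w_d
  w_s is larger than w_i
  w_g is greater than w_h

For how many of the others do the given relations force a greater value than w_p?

From w_p the given relations immediately reach w_b.
From those, w_k, w_i, w_s — 4 in total.
Nothing else is reachable above w_p; 4 in all.

4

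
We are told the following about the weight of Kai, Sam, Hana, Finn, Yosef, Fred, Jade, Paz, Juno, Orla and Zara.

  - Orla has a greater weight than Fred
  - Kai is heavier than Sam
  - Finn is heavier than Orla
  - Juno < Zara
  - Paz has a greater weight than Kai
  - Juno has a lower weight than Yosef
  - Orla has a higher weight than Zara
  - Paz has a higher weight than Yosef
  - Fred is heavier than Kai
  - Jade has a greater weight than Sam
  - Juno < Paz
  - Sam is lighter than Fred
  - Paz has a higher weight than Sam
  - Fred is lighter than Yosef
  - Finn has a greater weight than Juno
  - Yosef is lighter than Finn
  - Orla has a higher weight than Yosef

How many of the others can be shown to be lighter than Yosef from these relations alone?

From Yosef the given relations immediately reach Juno, Fred.
From those, Sam, Kai — 4 in total.
No other element is forced below Yosef by the given relations, so the count is 4.

4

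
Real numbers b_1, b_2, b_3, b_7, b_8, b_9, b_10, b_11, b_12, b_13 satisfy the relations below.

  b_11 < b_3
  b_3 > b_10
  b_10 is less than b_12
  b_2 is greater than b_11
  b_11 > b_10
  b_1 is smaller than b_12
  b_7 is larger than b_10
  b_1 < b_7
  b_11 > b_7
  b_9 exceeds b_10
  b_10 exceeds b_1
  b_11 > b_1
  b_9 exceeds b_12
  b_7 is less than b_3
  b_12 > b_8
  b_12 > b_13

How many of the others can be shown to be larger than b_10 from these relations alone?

6

The elements the relations force above b_10 are b_12, b_7, b_11, b_2, b_3, b_9 — no chain reaches any other.
That is 6.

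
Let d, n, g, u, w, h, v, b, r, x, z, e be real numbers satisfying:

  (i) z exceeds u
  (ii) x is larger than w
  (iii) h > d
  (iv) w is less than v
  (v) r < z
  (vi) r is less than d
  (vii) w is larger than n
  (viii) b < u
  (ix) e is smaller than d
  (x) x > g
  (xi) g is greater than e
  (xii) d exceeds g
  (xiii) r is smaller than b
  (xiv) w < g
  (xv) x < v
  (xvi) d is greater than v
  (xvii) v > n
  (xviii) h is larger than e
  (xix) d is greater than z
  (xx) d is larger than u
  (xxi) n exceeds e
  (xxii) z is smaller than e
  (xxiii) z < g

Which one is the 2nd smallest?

Chaining the given pairs: r < b < u < z < e < n < w < g < x < v < d < h.
The 2nd smallest is b.

b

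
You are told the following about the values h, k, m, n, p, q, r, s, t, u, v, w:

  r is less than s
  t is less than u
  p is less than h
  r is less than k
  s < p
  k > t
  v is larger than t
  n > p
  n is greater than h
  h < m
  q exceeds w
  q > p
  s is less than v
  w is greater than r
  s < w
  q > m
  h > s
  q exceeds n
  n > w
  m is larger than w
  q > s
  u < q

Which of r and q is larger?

q

r < s and s < p give r < p.
Then p < h extends the chain to h.
With h < m: r < s < p < h < m.
Then m < q extends the chain to q.
So r < q; q is the larger of the two.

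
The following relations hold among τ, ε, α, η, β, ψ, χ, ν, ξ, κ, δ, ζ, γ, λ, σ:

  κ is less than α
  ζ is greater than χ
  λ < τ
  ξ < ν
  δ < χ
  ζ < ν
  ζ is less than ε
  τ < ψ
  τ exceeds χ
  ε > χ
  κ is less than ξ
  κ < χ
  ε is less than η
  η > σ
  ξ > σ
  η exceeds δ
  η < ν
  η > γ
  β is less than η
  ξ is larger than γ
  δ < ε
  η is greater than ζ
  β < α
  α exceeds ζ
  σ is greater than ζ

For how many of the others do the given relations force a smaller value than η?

8

The elements the relations force below η are κ, γ, δ, β, χ, ζ, ε, σ — no chain reaches any other.
That is 8.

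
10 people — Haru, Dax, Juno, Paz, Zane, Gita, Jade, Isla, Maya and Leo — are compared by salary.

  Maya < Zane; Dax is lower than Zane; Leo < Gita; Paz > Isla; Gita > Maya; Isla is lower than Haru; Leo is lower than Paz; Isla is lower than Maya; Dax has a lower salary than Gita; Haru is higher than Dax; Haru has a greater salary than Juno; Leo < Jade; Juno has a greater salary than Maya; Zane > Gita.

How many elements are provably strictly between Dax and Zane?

1

The relations place Dax below Zane. An element lies strictly between them when it is forced above Dax and also forced below Zane.
Above Dax: {Haru, Gita}. Below Zane: {Leo, Isla, Maya, Gita}.
Intersection: {Gita} — 1.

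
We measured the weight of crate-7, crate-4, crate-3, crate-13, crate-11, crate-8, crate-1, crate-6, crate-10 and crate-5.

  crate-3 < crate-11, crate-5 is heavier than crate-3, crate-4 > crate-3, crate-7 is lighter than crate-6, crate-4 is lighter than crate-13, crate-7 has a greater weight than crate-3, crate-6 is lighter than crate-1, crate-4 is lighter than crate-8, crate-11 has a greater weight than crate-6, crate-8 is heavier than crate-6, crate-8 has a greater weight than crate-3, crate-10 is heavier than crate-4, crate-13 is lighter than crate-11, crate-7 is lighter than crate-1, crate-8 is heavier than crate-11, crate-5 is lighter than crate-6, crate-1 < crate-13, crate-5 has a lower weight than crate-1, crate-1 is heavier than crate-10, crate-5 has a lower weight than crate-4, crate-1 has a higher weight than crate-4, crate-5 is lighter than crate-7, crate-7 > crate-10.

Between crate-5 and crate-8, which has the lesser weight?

Chaining the given relations: crate-5 < crate-4 < crate-10 < crate-7 < crate-6 < crate-1 < crate-13 < crate-11 < crate-8.
So crate-5 < crate-8; crate-5 is the lighter of the two.

crate-5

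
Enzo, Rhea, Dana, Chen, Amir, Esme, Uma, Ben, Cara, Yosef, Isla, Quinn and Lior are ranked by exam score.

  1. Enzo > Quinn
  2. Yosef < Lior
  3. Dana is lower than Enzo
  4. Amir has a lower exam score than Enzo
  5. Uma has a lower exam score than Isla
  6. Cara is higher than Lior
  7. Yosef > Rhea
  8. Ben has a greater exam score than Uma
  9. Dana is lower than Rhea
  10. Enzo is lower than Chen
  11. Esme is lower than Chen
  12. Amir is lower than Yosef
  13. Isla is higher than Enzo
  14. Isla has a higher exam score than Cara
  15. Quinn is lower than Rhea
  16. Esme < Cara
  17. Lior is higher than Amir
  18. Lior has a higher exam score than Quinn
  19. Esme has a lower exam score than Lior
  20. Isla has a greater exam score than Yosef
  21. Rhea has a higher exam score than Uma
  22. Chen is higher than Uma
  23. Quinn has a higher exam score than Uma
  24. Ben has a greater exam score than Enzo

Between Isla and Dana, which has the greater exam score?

Link the given pairs in sequence: Dana < Rhea; Rhea < Yosef; Yosef < Lior; Lior < Cara; Cara < Isla.
Together: Dana < Rhea < Yosef < Lior < Cara < Isla.
So Dana < Isla; Isla is the higher of the two.

Isla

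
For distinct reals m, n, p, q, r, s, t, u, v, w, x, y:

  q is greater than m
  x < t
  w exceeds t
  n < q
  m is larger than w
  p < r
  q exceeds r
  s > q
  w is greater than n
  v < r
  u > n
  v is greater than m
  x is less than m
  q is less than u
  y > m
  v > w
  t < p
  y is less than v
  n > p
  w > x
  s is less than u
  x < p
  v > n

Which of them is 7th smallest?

y

The consecutive relations fix a unique order: x < t < p < n < w < m < y < v < r < q < s < u.
The 7th smallest is y.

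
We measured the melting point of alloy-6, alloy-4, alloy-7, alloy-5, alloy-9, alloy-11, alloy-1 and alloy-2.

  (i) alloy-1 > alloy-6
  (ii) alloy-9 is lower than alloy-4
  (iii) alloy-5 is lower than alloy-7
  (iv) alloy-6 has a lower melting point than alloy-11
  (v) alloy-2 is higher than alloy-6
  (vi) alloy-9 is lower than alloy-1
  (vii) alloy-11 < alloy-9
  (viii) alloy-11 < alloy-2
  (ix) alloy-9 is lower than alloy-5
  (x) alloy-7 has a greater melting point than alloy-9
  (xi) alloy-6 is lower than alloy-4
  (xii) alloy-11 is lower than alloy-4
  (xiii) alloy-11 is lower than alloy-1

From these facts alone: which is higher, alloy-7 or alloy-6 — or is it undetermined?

alloy-7

The relevant relations are alloy-6 < alloy-11; alloy-11 < alloy-9; alloy-9 < alloy-5; alloy-5 < alloy-7.
Together: alloy-6 < alloy-11 < alloy-9 < alloy-5 < alloy-7.
So alloy-7 is higher.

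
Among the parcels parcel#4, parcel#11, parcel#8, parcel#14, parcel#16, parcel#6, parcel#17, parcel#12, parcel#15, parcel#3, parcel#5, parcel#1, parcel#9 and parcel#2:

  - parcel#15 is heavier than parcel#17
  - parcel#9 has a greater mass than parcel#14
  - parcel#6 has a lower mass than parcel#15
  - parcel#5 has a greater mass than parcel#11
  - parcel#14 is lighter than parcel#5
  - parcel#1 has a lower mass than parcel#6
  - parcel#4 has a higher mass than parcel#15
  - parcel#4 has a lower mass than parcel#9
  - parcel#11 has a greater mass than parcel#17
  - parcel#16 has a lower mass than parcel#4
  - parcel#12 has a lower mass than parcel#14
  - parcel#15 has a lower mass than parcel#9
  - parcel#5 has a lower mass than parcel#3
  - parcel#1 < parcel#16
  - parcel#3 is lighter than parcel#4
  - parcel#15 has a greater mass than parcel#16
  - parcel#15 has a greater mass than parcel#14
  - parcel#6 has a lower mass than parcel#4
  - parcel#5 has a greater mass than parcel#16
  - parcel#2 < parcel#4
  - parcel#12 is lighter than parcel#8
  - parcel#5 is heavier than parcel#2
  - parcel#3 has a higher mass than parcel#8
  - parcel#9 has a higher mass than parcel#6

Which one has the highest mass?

parcel#17 is not greatest since parcel#17 < parcel#11; parcel#1 is not greatest since parcel#1 < parcel#6; parcel#11 is not greatest since parcel#11 < parcel#5; parcel#2 is not greatest since parcel#2 < parcel#5; parcel#6 is not greatest since parcel#6 < parcel#4; parcel#12 is not greatest since parcel#12 < parcel#14; parcel#14 is not greatest since parcel#14 < parcel#15; parcel#16 is not greatest since parcel#16 < parcel#5; parcel#8 is not greatest since parcel#8 < parcel#3; parcel#5 is not greatest since parcel#5 < parcel#3; parcel#3 is not greatest since parcel#3 < parcel#4; parcel#15 is not greatest since parcel#15 < parcel#9; parcel#4 is not greatest since parcel#4 < parcel#9.
Only parcel#9 has nothing above it, so parcel#9 is the highest mass.

parcel#9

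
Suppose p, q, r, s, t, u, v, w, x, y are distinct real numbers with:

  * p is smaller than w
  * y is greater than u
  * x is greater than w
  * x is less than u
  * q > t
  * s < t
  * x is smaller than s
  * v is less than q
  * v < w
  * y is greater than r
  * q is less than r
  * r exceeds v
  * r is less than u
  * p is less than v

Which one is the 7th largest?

Piecing the relations together gives one ordering: p < v < w < x < s < t < q < r < u < y.
The 7th largest is x.

x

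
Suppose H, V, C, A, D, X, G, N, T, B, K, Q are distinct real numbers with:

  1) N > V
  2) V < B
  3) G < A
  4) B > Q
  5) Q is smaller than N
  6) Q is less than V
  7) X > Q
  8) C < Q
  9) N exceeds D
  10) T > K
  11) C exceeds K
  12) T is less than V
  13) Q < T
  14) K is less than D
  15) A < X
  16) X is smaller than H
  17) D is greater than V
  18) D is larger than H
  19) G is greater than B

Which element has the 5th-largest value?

A

Piecing the relations together gives one ordering: K < C < Q < T < V < B < G < A < X < H < D < N.
The 5th largest is A.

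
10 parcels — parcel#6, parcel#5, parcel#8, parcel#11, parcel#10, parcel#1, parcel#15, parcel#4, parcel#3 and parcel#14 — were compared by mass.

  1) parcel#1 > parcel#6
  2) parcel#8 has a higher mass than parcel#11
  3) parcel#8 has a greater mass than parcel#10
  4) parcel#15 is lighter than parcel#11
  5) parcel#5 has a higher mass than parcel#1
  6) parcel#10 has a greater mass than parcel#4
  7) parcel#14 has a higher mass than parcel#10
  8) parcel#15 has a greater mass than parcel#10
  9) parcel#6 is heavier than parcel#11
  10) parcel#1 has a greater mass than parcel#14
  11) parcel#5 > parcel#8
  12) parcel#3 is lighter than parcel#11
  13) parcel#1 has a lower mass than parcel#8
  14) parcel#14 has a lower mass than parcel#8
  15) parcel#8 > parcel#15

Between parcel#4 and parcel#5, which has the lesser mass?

parcel#4

parcel#4 < parcel#10 and parcel#10 < parcel#15 give parcel#4 < parcel#15.
With parcel#15 < parcel#11: parcel#4 < parcel#10 < parcel#15 < parcel#11.
Then parcel#11 < parcel#6 extends the chain to parcel#6.
Then parcel#6 < parcel#1 extends the chain to parcel#1.
With parcel#1 < parcel#8: parcel#4 < parcel#10 < parcel#15 < parcel#11 < parcel#6 < parcel#1 < parcel#8.
Then parcel#8 < parcel#5 extends the chain to parcel#5.
So parcel#4 < parcel#5; parcel#4 is the lighter of the two.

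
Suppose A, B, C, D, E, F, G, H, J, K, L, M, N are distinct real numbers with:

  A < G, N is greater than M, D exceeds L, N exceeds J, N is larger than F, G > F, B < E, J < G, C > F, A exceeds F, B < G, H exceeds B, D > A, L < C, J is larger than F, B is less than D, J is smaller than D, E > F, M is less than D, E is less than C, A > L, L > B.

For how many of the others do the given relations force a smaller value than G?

Directly below G: B, F, A, J.
One step further: L (5 so far).
No other element is forced below G by the given relations, so the count is 5.

5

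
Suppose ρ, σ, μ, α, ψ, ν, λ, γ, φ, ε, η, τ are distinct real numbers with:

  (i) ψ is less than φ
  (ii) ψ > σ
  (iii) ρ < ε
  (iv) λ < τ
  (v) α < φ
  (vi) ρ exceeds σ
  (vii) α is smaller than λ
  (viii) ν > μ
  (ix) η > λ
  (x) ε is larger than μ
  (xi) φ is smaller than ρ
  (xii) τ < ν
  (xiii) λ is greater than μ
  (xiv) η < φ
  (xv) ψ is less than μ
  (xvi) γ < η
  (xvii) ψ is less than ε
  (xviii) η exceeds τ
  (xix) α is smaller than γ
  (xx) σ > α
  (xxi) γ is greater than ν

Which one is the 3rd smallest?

Piecing the relations together gives one ordering: α < σ < ψ < μ < λ < τ < ν < γ < η < φ < ρ < ε.
The 3rd smallest is ψ.

ψ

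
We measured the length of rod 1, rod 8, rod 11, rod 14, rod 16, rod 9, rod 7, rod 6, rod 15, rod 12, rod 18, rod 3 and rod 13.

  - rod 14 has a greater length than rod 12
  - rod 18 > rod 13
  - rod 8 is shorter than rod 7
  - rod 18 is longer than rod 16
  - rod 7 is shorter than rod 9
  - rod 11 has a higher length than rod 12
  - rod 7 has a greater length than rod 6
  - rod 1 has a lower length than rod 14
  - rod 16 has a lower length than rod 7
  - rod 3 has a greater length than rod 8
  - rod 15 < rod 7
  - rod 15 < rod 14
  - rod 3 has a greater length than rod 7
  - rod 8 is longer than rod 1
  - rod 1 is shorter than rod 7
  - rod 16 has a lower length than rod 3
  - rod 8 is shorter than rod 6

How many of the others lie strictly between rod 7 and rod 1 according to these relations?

Chaining upward from rod 1 reaches: rod 8, rod 6, rod 3, rod 9, rod 14.
Chaining downward from rod 7 reaches: rod 16, rod 8, rod 15, rod 6.
Strictly between rod 1 and rod 7 are those in both lists: rod 8, rod 6 — 2 elements.

2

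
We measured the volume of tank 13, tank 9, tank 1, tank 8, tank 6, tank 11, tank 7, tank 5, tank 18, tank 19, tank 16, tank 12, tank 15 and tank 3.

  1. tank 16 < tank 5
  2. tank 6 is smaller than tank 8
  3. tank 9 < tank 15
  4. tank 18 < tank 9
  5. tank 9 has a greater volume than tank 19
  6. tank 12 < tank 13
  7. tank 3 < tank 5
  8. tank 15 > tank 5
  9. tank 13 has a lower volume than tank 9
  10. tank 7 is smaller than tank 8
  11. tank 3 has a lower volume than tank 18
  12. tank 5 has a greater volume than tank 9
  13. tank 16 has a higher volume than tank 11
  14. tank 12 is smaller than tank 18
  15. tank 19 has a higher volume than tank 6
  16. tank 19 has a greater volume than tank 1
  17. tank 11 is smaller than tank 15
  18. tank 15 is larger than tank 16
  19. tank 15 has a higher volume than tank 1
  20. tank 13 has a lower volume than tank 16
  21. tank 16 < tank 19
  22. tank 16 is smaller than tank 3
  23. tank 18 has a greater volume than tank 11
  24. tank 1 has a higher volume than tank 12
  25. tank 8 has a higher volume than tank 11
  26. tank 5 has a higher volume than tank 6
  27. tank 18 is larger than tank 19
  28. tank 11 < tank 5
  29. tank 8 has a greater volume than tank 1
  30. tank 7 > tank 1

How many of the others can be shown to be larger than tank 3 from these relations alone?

4

Directly above tank 3: tank 18, tank 5.
One step further: tank 9, tank 15 (4 so far).
Nothing else is reachable above tank 3; 4 in all.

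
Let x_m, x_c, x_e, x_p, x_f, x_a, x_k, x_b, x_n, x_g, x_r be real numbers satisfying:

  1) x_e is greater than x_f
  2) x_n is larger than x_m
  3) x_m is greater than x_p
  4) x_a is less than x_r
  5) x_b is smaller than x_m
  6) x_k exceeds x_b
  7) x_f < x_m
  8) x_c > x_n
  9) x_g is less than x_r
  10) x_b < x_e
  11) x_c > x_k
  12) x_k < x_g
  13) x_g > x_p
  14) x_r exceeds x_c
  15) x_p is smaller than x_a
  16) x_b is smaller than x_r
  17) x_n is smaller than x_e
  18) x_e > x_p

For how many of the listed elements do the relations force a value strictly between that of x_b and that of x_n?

1

Chaining upward from x_b reaches: x_k, x_m, x_g, x_e, x_c, x_r.
Chaining downward from x_n reaches: x_p, x_f, x_m.
Strictly between x_b and x_n are those in both lists: x_m — 1 element.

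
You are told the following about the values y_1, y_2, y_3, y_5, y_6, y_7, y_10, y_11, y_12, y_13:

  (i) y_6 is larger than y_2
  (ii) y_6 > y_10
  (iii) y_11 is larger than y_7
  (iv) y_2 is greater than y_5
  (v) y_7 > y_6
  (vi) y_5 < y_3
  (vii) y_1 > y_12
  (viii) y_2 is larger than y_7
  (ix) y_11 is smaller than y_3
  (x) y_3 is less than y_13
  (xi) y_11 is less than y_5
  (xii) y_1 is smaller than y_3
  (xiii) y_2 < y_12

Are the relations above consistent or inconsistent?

inconsistent

Chaining the given relations yields y_6 < y_7 < y_11 < y_5 < y_2, so y_6 < y_2. But one relation states y_2 < y_6. These cannot both hold.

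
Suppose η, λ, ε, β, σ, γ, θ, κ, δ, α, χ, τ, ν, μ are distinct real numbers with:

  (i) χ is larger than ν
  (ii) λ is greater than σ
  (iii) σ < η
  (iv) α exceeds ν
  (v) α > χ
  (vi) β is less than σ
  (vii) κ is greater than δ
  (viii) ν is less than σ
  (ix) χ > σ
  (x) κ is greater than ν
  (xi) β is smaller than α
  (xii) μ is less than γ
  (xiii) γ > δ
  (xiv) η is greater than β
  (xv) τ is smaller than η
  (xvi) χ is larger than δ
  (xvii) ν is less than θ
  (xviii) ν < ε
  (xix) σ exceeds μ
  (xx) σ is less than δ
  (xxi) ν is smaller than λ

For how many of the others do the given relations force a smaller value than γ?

Directly below γ: μ, δ.
One step further: σ (3 so far).
One step further: β, ν (5 so far).
No other element is forced below γ by the given relations, so the count is 5.

5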